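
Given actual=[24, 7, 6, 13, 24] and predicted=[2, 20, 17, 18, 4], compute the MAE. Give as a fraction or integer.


MAE = (1/5) * (|24-2|=22 + |7-20|=13 + |6-17|=11 + |13-18|=5 + |24-4|=20). Sum = 71. MAE = 71/5.

71/5


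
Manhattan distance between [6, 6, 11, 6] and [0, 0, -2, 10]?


d = sum of absolute differences: |6-0|=6 + |6-0|=6 + |11--2|=13 + |6-10|=4 = 29.

29


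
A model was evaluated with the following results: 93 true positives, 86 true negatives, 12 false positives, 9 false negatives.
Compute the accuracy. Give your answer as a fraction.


Accuracy = (TP + TN) / (TP + TN + FP + FN) = (93 + 86) / 200 = 179/200.

179/200


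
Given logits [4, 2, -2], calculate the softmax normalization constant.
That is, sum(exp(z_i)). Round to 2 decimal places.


Denom = e^4=54.5982 + e^2=7.3891 + e^-2=0.1353. Sum = 62.1226, which rounds to 62.12.

62.12


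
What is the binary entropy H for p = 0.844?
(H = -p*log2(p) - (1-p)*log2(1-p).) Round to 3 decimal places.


H = -0.844*log2(0.844) - 0.156*log2(0.156) = 0.625.

0.625


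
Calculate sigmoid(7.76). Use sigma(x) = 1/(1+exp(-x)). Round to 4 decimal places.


sigma(7.76) = 1/(1+e^(-7.76)) = 1/(1+0.000426) = 1/1.000426 = 0.9996.

0.9996


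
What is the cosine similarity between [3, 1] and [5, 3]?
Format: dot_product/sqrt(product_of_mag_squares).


dot = 18. |a|^2 = 10, |b|^2 = 34. cos = 18/sqrt(340).

18/sqrt(340)


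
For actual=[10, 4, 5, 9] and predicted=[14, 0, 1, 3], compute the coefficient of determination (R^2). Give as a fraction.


Mean(y) = 7. SS_res = 84. SS_tot = 26. R^2 = 1 - 84/(26) = -29/13.

-29/13


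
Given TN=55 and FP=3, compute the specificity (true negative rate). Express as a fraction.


Specificity = TN / (TN + FP) = 55 / 58 = 55/58.

55/58


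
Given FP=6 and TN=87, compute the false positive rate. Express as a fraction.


FPR = FP / (FP + TN) = 6 / 93 = 2/31.

2/31


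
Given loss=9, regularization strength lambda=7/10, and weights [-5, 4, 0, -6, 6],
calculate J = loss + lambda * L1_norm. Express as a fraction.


L1 norm = sum(|w|) = 21. J = 9 + 7/10 * 21 = 237/10.

237/10


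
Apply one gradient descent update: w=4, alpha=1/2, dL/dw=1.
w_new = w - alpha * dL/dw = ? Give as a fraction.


w_new = 4 - 1/2 * 1 = 4 - 1/2 = 7/2.

7/2


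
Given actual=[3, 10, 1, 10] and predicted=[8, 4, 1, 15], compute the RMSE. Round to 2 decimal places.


MSE = 21.5000. RMSE = sqrt(21.5000) = 4.64.

4.64


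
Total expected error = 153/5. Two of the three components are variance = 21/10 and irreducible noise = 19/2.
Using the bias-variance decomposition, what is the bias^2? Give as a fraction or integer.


Total error = bias^2 + variance + irreducible noise. So bias^2 = 153/5 - 21/10 - 19/2 = 19.

19


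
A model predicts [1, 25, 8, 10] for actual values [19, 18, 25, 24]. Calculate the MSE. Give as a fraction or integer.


MSE = (1/4) * ((19-1)^2=324 + (18-25)^2=49 + (25-8)^2=289 + (24-10)^2=196). Sum = 858. MSE = 429/2.

429/2


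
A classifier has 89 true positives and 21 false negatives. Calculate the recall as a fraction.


Recall = TP / (TP + FN) = 89 / 110 = 89/110.

89/110


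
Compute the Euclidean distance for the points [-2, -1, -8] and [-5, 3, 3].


d = sqrt(sum of squared differences). (-2--5)^2=9, (-1-3)^2=16, (-8-3)^2=121. Sum = 146.

sqrt(146)


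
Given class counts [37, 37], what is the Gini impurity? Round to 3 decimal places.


Total = 74. Proportions: 37/74, 37/74. sum(p_i^2) = 0.5000. Gini = 1 - 0.5000 = 0.5000, which rounds to 0.500.

0.500


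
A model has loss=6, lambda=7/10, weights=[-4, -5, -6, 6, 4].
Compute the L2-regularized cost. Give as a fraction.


L2 sq norm = sum(w^2) = 129. J = 6 + 7/10 * 129 = 963/10.

963/10


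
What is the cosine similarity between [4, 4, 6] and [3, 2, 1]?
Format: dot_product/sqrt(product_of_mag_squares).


dot = 26. |a|^2 = 68, |b|^2 = 14. cos = 26/sqrt(952).

26/sqrt(952)


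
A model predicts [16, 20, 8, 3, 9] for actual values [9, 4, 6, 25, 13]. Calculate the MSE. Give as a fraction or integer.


MSE = (1/5) * ((9-16)^2=49 + (4-20)^2=256 + (6-8)^2=4 + (25-3)^2=484 + (13-9)^2=16). Sum = 809. MSE = 809/5.

809/5


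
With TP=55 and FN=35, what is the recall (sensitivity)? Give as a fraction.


Recall = TP / (TP + FN) = 55 / 90 = 11/18.

11/18


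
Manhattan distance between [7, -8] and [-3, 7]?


d = sum of absolute differences: |7--3|=10 + |-8-7|=15 = 25.

25


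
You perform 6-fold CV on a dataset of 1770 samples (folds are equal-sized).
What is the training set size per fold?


Each validation fold has 1770/6 = 295 samples. Training set = 1770 - 295 = 1475.

1475


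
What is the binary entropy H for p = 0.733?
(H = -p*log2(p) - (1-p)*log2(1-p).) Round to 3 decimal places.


H = -0.733*log2(0.733) - 0.267*log2(0.267) = 0.837.

0.837


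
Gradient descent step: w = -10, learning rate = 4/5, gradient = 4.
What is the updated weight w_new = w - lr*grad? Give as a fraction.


w_new = -10 - 4/5 * 4 = -10 - 16/5 = -66/5.

-66/5


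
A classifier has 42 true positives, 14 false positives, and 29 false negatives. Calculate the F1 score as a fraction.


Precision = 42/56 = 3/4. Recall = 42/71 = 42/71. F1 = 2*P*R/(P+R) = 84/127.

84/127


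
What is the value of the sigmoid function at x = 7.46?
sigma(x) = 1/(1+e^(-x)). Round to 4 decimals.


sigma(7.46) = 1/(1+e^(-7.46)) = 1/(1+0.000576) = 1/1.000576 = 0.9994.

0.9994


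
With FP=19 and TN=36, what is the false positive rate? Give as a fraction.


FPR = FP / (FP + TN) = 19 / 55 = 19/55.

19/55


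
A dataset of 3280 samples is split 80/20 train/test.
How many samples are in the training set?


Test set = 3280 * 20% = 656. Training set = 3280 - 656 = 2624.

2624


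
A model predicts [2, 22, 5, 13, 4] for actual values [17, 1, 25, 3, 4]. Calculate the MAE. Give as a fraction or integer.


MAE = (1/5) * (|17-2|=15 + |1-22|=21 + |25-5|=20 + |3-13|=10 + |4-4|=0). Sum = 66. MAE = 66/5.

66/5


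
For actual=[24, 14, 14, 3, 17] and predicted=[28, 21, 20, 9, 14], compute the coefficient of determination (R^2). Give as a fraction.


Mean(y) = 72/5. SS_res = 146. SS_tot = 1146/5. R^2 = 1 - 146/(1146/5) = 208/573.

208/573


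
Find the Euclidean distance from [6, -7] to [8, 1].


d = sqrt(sum of squared differences). (6-8)^2=4, (-7-1)^2=64. Sum = 68.

sqrt(68)


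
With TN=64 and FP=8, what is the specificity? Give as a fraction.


Specificity = TN / (TN + FP) = 64 / 72 = 8/9.

8/9


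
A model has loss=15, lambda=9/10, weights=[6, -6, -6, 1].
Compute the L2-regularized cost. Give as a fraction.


L2 sq norm = sum(w^2) = 109. J = 15 + 9/10 * 109 = 1131/10.

1131/10


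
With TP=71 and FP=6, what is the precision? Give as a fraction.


Precision = TP / (TP + FP) = 71 / 77 = 71/77.

71/77


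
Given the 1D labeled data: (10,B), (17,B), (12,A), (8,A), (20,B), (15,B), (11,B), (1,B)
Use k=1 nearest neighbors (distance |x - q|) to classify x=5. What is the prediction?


Distances: |10-5|=5, |17-5|=12, |12-5|=7, |8-5|=3, |20-5|=15, |15-5|=10, |11-5|=6, |1-5|=4. 1 nearest: (8,A). Counts: {'A': 1}. Majority class: A.

A


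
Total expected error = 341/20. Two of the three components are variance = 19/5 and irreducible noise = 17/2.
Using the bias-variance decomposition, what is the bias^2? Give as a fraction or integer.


Total error = bias^2 + variance + irreducible noise. So bias^2 = 341/20 - 19/5 - 17/2 = 19/4.

19/4


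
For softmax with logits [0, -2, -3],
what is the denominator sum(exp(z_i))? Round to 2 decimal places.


Denom = e^0=1.0000 + e^-2=0.1353 + e^-3=0.0498. Sum = 1.1851, which rounds to 1.19.

1.19


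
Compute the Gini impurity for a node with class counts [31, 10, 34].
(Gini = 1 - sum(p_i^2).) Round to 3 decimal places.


Total = 75. Proportions: 31/75, 10/75, 34/75. sum(p_i^2) = 0.3941. Gini = 1 - 0.3941 = 0.6059, which rounds to 0.606.

0.606


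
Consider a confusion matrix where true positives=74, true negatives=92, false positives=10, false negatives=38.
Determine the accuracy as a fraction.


Accuracy = (TP + TN) / (TP + TN + FP + FN) = (74 + 92) / 214 = 83/107.

83/107


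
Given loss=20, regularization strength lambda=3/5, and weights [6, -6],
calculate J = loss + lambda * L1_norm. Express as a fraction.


L1 norm = sum(|w|) = 12. J = 20 + 3/5 * 12 = 136/5.

136/5


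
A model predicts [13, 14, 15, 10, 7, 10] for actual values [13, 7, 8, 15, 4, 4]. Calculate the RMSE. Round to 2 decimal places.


MSE = 28.0000. RMSE = sqrt(28.0000) = 5.29.

5.29


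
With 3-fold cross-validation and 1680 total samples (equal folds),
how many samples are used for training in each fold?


Each validation fold has 1680/3 = 560 samples. Training set = 1680 - 560 = 1120.

1120


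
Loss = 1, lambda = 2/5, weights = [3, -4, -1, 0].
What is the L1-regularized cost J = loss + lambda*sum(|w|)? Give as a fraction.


L1 norm = sum(|w|) = 8. J = 1 + 2/5 * 8 = 21/5.

21/5


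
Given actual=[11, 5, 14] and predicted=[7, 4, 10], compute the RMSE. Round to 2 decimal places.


MSE = 11.0000. RMSE = sqrt(11.0000) = 3.32.

3.32


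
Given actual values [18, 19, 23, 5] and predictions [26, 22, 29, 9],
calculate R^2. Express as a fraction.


Mean(y) = 65/4. SS_res = 125. SS_tot = 731/4. R^2 = 1 - 125/(731/4) = 231/731.

231/731


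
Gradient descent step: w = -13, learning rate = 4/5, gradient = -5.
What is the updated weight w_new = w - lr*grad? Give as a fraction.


w_new = -13 - 4/5 * -5 = -13 - -4 = -9.

-9


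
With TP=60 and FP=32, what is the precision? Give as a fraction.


Precision = TP / (TP + FP) = 60 / 92 = 15/23.

15/23


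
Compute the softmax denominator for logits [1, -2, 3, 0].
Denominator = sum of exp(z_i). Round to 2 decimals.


Denom = e^1=2.7183 + e^-2=0.1353 + e^3=20.0855 + e^0=1.0000. Sum = 23.9391, which rounds to 23.94.

23.94


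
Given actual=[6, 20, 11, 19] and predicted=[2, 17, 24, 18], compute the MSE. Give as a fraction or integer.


MSE = (1/4) * ((6-2)^2=16 + (20-17)^2=9 + (11-24)^2=169 + (19-18)^2=1). Sum = 195. MSE = 195/4.

195/4


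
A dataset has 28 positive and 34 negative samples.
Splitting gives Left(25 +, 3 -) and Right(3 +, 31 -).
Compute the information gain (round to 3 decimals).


H(parent) = 0.9932. H(left) = 0.4912, H(right) = 0.4306. Weighted = (28/62)*0.4912 + (34/62)*0.4306 = 0.4580. IG = 0.9932 - 0.4580 = 0.5352, which rounds to 0.535.

0.535


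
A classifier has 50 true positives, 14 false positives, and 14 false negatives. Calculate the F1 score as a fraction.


Precision = 50/64 = 25/32. Recall = 50/64 = 25/32. F1 = 2*P*R/(P+R) = 25/32.

25/32


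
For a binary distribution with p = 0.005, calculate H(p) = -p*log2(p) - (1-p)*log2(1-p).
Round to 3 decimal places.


H = -0.005*log2(0.005) - 0.995*log2(0.995) = 0.045.

0.045


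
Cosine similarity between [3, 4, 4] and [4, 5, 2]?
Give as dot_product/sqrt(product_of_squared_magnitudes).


dot = 40. |a|^2 = 41, |b|^2 = 45. cos = 40/sqrt(1845).

40/sqrt(1845)


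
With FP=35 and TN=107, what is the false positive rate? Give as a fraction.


FPR = FP / (FP + TN) = 35 / 142 = 35/142.

35/142


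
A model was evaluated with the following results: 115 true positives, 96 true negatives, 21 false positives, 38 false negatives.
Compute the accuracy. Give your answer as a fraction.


Accuracy = (TP + TN) / (TP + TN + FP + FN) = (115 + 96) / 270 = 211/270.

211/270


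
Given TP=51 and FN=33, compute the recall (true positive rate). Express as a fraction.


Recall = TP / (TP + FN) = 51 / 84 = 17/28.

17/28


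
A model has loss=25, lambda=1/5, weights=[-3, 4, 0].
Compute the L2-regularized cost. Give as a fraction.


L2 sq norm = sum(w^2) = 25. J = 25 + 1/5 * 25 = 30.

30


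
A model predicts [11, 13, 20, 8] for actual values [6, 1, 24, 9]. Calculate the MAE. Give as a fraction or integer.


MAE = (1/4) * (|6-11|=5 + |1-13|=12 + |24-20|=4 + |9-8|=1). Sum = 22. MAE = 11/2.

11/2


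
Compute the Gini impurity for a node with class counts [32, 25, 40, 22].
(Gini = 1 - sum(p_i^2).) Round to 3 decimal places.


Total = 119. Proportions: 32/119, 25/119, 40/119, 22/119. sum(p_i^2) = 0.2636. Gini = 1 - 0.2636 = 0.7364, which rounds to 0.736.

0.736


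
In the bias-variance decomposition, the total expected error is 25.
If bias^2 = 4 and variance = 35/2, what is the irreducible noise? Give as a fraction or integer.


Total error = bias^2 + variance + irreducible noise. So irreducible noise = 25 - 4 - 35/2 = 7/2.

7/2


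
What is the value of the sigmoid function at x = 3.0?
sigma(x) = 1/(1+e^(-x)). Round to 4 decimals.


sigma(3.0) = 1/(1+e^(-3.0)) = 1/(1+0.049787) = 1/1.049787 = 0.9526.

0.9526


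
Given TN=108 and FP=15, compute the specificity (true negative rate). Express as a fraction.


Specificity = TN / (TN + FP) = 108 / 123 = 36/41.

36/41


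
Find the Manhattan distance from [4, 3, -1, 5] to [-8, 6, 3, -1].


d = sum of absolute differences: |4--8|=12 + |3-6|=3 + |-1-3|=4 + |5--1|=6 = 25.

25


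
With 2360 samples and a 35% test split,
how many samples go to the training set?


Test set = 2360 * 35% = 826. Training set = 2360 - 826 = 1534.

1534


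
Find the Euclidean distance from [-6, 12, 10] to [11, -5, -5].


d = sqrt(sum of squared differences). (-6-11)^2=289, (12--5)^2=289, (10--5)^2=225. Sum = 803.

sqrt(803)


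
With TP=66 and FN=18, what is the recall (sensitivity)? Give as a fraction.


Recall = TP / (TP + FN) = 66 / 84 = 11/14.

11/14


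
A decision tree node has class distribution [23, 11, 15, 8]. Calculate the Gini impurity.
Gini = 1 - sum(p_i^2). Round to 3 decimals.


Total = 57. Proportions: 23/57, 11/57, 15/57, 8/57. sum(p_i^2) = 0.2890. Gini = 1 - 0.2890 = 0.7110, which rounds to 0.711.

0.711


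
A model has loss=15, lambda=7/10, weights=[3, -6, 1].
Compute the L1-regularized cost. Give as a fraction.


L1 norm = sum(|w|) = 10. J = 15 + 7/10 * 10 = 22.

22


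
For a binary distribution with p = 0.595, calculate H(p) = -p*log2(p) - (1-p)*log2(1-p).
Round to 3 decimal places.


H = -0.595*log2(0.595) - 0.405*log2(0.405) = 0.974.

0.974


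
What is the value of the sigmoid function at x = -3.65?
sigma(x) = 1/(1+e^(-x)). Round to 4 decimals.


sigma(-3.65) = 1/(1+e^(3.65)) = 1/(1+38.474666) = 1/39.474666 = 0.0253.

0.0253


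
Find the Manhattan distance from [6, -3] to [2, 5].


d = sum of absolute differences: |6-2|=4 + |-3-5|=8 = 12.

12


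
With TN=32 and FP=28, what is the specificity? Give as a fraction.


Specificity = TN / (TN + FP) = 32 / 60 = 8/15.

8/15


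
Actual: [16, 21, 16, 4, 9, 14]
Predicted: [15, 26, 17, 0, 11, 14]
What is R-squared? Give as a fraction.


Mean(y) = 40/3. SS_res = 47. SS_tot = 538/3. R^2 = 1 - 47/(538/3) = 397/538.

397/538


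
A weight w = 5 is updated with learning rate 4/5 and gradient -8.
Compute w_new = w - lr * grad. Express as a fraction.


w_new = 5 - 4/5 * -8 = 5 - -32/5 = 57/5.

57/5


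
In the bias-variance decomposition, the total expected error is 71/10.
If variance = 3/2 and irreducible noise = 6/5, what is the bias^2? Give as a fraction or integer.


Total error = bias^2 + variance + irreducible noise. So bias^2 = 71/10 - 3/2 - 6/5 = 22/5.

22/5


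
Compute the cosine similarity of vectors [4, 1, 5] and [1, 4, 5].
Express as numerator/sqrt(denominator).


dot = 33. |a|^2 = 42, |b|^2 = 42. cos = 33/sqrt(1764).

33/sqrt(1764)


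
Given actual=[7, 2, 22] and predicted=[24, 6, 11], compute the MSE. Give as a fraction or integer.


MSE = (1/3) * ((7-24)^2=289 + (2-6)^2=16 + (22-11)^2=121). Sum = 426. MSE = 142.

142


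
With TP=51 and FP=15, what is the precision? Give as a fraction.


Precision = TP / (TP + FP) = 51 / 66 = 17/22.

17/22


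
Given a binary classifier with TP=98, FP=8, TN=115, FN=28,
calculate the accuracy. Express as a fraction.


Accuracy = (TP + TN) / (TP + TN + FP + FN) = (98 + 115) / 249 = 71/83.

71/83


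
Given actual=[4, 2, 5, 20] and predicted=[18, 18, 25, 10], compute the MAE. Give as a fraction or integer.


MAE = (1/4) * (|4-18|=14 + |2-18|=16 + |5-25|=20 + |20-10|=10). Sum = 60. MAE = 15.

15


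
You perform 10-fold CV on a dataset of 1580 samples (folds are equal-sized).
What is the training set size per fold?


Each validation fold has 1580/10 = 158 samples. Training set = 1580 - 158 = 1422.

1422


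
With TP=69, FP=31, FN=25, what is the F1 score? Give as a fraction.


Precision = 69/100 = 69/100. Recall = 69/94 = 69/94. F1 = 2*P*R/(P+R) = 69/97.

69/97


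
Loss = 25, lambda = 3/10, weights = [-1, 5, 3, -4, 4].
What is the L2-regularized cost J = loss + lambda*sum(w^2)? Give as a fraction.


L2 sq norm = sum(w^2) = 67. J = 25 + 3/10 * 67 = 451/10.

451/10


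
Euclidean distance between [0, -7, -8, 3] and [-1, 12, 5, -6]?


d = sqrt(sum of squared differences). (0--1)^2=1, (-7-12)^2=361, (-8-5)^2=169, (3--6)^2=81. Sum = 612.

sqrt(612)


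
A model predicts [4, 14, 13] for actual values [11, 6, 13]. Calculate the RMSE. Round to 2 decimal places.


MSE = 37.6667. RMSE = sqrt(37.6667) = 6.14.

6.14


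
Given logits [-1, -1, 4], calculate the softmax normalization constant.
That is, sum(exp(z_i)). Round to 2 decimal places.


Denom = e^-1=0.3679 + e^-1=0.3679 + e^4=54.5982. Sum = 55.3340, which rounds to 55.33.

55.33


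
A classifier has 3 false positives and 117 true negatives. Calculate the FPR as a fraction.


FPR = FP / (FP + TN) = 3 / 120 = 1/40.

1/40


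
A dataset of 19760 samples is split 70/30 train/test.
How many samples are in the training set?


Test set = 19760 * 30% = 5928. Training set = 19760 - 5928 = 13832.

13832


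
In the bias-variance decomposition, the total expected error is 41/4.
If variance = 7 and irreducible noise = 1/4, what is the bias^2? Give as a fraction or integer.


Total error = bias^2 + variance + irreducible noise. So bias^2 = 41/4 - 7 - 1/4 = 3.

3


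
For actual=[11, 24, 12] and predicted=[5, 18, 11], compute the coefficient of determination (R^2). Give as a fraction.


Mean(y) = 47/3. SS_res = 73. SS_tot = 314/3. R^2 = 1 - 73/(314/3) = 95/314.

95/314


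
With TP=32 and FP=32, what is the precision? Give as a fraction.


Precision = TP / (TP + FP) = 32 / 64 = 1/2.

1/2


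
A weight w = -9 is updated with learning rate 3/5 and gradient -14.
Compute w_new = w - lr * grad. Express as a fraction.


w_new = -9 - 3/5 * -14 = -9 - -42/5 = -3/5.

-3/5


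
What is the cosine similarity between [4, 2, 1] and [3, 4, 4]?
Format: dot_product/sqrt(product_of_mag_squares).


dot = 24. |a|^2 = 21, |b|^2 = 41. cos = 24/sqrt(861).

24/sqrt(861)


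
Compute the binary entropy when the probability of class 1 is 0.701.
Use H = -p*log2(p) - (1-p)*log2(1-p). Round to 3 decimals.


H = -0.701*log2(0.701) - 0.299*log2(0.299) = 0.880.

0.880


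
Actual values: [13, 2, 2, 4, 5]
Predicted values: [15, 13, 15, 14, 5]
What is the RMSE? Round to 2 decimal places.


MSE = 78.8000. RMSE = sqrt(78.8000) = 8.88.

8.88


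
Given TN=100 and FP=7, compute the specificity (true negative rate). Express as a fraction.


Specificity = TN / (TN + FP) = 100 / 107 = 100/107.

100/107


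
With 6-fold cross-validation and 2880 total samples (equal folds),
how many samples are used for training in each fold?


Each validation fold has 2880/6 = 480 samples. Training set = 2880 - 480 = 2400.

2400


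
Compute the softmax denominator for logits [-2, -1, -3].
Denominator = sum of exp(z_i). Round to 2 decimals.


Denom = e^-2=0.1353 + e^-1=0.3679 + e^-3=0.0498. Sum = 0.5530, which rounds to 0.55.

0.55


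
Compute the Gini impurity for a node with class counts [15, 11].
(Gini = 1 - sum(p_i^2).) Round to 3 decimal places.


Total = 26. Proportions: 15/26, 11/26. sum(p_i^2) = 0.5118. Gini = 1 - 0.5118 = 0.4882, which rounds to 0.488.

0.488


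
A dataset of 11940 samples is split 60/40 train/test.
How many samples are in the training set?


Test set = 11940 * 40% = 4776. Training set = 11940 - 4776 = 7164.

7164


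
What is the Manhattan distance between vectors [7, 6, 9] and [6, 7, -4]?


d = sum of absolute differences: |7-6|=1 + |6-7|=1 + |9--4|=13 = 15.

15


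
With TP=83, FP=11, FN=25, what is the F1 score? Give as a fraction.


Precision = 83/94 = 83/94. Recall = 83/108 = 83/108. F1 = 2*P*R/(P+R) = 83/101.

83/101


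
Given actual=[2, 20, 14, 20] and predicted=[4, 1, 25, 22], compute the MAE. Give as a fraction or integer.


MAE = (1/4) * (|2-4|=2 + |20-1|=19 + |14-25|=11 + |20-22|=2). Sum = 34. MAE = 17/2.

17/2


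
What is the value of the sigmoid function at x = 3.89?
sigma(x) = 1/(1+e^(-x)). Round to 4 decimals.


sigma(3.89) = 1/(1+e^(-3.89)) = 1/(1+0.020445) = 1/1.020445 = 0.9800.

0.9800


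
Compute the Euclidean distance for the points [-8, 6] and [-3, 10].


d = sqrt(sum of squared differences). (-8--3)^2=25, (6-10)^2=16. Sum = 41.

sqrt(41)


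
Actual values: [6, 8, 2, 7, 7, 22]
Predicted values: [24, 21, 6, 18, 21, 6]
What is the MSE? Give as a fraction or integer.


MSE = (1/6) * ((6-24)^2=324 + (8-21)^2=169 + (2-6)^2=16 + (7-18)^2=121 + (7-21)^2=196 + (22-6)^2=256). Sum = 1082. MSE = 541/3.

541/3


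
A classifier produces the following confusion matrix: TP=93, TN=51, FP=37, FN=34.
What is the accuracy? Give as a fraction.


Accuracy = (TP + TN) / (TP + TN + FP + FN) = (93 + 51) / 215 = 144/215.

144/215


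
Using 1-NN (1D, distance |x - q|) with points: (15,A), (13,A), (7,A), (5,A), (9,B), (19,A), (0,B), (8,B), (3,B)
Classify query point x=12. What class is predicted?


Distances: |15-12|=3, |13-12|=1, |7-12|=5, |5-12|=7, |9-12|=3, |19-12|=7, |0-12|=12, |8-12|=4, |3-12|=9. 1 nearest: (13,A). Counts: {'A': 1}. Majority class: A.

A


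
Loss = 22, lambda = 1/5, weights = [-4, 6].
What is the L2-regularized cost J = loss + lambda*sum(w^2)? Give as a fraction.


L2 sq norm = sum(w^2) = 52. J = 22 + 1/5 * 52 = 162/5.

162/5


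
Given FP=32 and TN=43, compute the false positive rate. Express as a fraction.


FPR = FP / (FP + TN) = 32 / 75 = 32/75.

32/75


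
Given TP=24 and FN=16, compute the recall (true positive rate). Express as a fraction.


Recall = TP / (TP + FN) = 24 / 40 = 3/5.

3/5


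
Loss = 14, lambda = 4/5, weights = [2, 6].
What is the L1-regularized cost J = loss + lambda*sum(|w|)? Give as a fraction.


L1 norm = sum(|w|) = 8. J = 14 + 4/5 * 8 = 102/5.

102/5


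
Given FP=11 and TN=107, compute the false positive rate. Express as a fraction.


FPR = FP / (FP + TN) = 11 / 118 = 11/118.

11/118


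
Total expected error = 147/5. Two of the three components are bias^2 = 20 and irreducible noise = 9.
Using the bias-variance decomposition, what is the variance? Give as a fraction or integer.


Total error = bias^2 + variance + irreducible noise. So variance = 147/5 - 20 - 9 = 2/5.

2/5


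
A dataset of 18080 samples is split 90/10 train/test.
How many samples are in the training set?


Test set = 18080 * 10% = 1808. Training set = 18080 - 1808 = 16272.

16272


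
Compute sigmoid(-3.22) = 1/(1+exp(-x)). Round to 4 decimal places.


sigma(-3.22) = 1/(1+e^(3.22)) = 1/(1+25.028120) = 1/26.028120 = 0.0384.

0.0384


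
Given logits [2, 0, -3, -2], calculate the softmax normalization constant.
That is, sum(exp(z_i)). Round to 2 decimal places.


Denom = e^2=7.3891 + e^0=1.0000 + e^-3=0.0498 + e^-2=0.1353. Sum = 8.5742, which rounds to 8.57.

8.57


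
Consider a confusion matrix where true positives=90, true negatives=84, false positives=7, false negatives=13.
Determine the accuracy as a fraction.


Accuracy = (TP + TN) / (TP + TN + FP + FN) = (90 + 84) / 194 = 87/97.

87/97


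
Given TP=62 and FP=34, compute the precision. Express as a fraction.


Precision = TP / (TP + FP) = 62 / 96 = 31/48.

31/48


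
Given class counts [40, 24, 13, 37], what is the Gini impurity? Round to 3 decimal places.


Total = 114. Proportions: 40/114, 24/114, 13/114, 37/114. sum(p_i^2) = 0.2858. Gini = 1 - 0.2858 = 0.7142, which rounds to 0.714.

0.714


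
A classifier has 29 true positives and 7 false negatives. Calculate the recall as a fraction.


Recall = TP / (TP + FN) = 29 / 36 = 29/36.

29/36


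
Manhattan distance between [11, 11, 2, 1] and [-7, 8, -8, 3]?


d = sum of absolute differences: |11--7|=18 + |11-8|=3 + |2--8|=10 + |1-3|=2 = 33.

33


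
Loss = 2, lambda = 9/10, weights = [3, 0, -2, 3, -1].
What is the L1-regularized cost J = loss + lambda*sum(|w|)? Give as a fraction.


L1 norm = sum(|w|) = 9. J = 2 + 9/10 * 9 = 101/10.

101/10


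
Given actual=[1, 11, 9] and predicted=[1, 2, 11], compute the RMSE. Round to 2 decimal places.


MSE = 28.3333. RMSE = sqrt(28.3333) = 5.32.

5.32


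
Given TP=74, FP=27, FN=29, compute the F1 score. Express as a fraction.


Precision = 74/101 = 74/101. Recall = 74/103 = 74/103. F1 = 2*P*R/(P+R) = 37/51.

37/51


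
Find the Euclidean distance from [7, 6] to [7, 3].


d = sqrt(sum of squared differences). (7-7)^2=0, (6-3)^2=9. Sum = 9.

3


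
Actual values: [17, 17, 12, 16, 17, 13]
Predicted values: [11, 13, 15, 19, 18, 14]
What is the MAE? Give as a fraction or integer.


MAE = (1/6) * (|17-11|=6 + |17-13|=4 + |12-15|=3 + |16-19|=3 + |17-18|=1 + |13-14|=1). Sum = 18. MAE = 3.

3


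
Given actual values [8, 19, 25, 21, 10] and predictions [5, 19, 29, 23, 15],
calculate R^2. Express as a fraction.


Mean(y) = 83/5. SS_res = 54. SS_tot = 1066/5. R^2 = 1 - 54/(1066/5) = 398/533.

398/533


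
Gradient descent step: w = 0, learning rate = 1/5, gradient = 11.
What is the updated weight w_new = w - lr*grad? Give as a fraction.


w_new = 0 - 1/5 * 11 = 0 - 11/5 = -11/5.

-11/5


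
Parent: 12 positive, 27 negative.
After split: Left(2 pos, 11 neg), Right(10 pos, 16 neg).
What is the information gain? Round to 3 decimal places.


H(parent) = 0.8905. H(left) = 0.6194, H(right) = 0.9612. Weighted = (13/39)*0.6194 + (26/39)*0.9612 = 0.8473. IG = 0.8905 - 0.8473 = 0.0432, which rounds to 0.043.

0.043


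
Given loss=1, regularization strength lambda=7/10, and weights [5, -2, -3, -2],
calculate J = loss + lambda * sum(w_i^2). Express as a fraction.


L2 sq norm = sum(w^2) = 42. J = 1 + 7/10 * 42 = 152/5.

152/5


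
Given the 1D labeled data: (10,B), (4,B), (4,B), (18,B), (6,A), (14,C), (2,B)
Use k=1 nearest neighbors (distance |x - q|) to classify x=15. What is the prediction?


Distances: |10-15|=5, |4-15|=11, |4-15|=11, |18-15|=3, |6-15|=9, |14-15|=1, |2-15|=13. 1 nearest: (14,C). Counts: {'C': 1}. Majority class: C.

C


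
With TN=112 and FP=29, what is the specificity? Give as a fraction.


Specificity = TN / (TN + FP) = 112 / 141 = 112/141.

112/141


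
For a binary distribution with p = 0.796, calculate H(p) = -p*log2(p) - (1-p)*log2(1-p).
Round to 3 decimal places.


H = -0.796*log2(0.796) - 0.204*log2(0.204) = 0.730.

0.730


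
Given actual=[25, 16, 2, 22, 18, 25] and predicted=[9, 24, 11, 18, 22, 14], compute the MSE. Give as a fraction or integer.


MSE = (1/6) * ((25-9)^2=256 + (16-24)^2=64 + (2-11)^2=81 + (22-18)^2=16 + (18-22)^2=16 + (25-14)^2=121). Sum = 554. MSE = 277/3.

277/3


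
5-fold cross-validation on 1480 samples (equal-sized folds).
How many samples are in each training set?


Each validation fold has 1480/5 = 296 samples. Training set = 1480 - 296 = 1184.

1184


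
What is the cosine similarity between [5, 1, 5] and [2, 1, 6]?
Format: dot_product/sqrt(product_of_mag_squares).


dot = 41. |a|^2 = 51, |b|^2 = 41. cos = 41/sqrt(2091).

41/sqrt(2091)


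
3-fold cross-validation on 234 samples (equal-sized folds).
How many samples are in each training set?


Each validation fold has 234/3 = 78 samples. Training set = 234 - 78 = 156.

156


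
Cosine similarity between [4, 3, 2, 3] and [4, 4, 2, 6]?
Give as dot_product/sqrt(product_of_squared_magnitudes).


dot = 50. |a|^2 = 38, |b|^2 = 72. cos = 50/sqrt(2736).

50/sqrt(2736)


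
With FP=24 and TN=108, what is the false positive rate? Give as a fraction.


FPR = FP / (FP + TN) = 24 / 132 = 2/11.

2/11


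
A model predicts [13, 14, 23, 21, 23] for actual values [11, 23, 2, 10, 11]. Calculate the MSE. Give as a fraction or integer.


MSE = (1/5) * ((11-13)^2=4 + (23-14)^2=81 + (2-23)^2=441 + (10-21)^2=121 + (11-23)^2=144). Sum = 791. MSE = 791/5.

791/5


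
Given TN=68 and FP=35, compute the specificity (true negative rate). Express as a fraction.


Specificity = TN / (TN + FP) = 68 / 103 = 68/103.

68/103


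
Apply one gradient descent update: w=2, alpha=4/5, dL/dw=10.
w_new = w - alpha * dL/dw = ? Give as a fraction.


w_new = 2 - 4/5 * 10 = 2 - 8 = -6.

-6


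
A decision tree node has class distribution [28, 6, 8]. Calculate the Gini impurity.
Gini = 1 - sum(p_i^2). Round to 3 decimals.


Total = 42. Proportions: 28/42, 6/42, 8/42. sum(p_i^2) = 0.5011. Gini = 1 - 0.5011 = 0.4989, which rounds to 0.499.

0.499


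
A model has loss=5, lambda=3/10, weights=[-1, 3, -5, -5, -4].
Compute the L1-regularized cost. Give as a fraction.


L1 norm = sum(|w|) = 18. J = 5 + 3/10 * 18 = 52/5.

52/5


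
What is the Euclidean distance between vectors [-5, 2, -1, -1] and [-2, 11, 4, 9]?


d = sqrt(sum of squared differences). (-5--2)^2=9, (2-11)^2=81, (-1-4)^2=25, (-1-9)^2=100. Sum = 215.

sqrt(215)


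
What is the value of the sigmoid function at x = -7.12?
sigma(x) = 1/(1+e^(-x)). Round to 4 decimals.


sigma(-7.12) = 1/(1+e^(7.12)) = 1/(1+1236.450433) = 1/1237.450433 = 0.0008.

0.0008


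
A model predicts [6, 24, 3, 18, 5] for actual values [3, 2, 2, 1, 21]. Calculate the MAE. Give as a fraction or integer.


MAE = (1/5) * (|3-6|=3 + |2-24|=22 + |2-3|=1 + |1-18|=17 + |21-5|=16). Sum = 59. MAE = 59/5.

59/5


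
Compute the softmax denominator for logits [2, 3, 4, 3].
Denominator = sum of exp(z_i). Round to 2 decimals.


Denom = e^2=7.3891 + e^3=20.0855 + e^4=54.5982 + e^3=20.0855. Sum = 102.1583, which rounds to 102.16.

102.16


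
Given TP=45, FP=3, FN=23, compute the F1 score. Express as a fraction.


Precision = 45/48 = 15/16. Recall = 45/68 = 45/68. F1 = 2*P*R/(P+R) = 45/58.

45/58


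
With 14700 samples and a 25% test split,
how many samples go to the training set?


Test set = 14700 * 25% = 3675. Training set = 14700 - 3675 = 11025.

11025


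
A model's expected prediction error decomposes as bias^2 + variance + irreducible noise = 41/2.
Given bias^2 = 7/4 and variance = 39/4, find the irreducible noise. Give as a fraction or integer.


Total error = bias^2 + variance + irreducible noise. So irreducible noise = 41/2 - 7/4 - 39/4 = 9.

9


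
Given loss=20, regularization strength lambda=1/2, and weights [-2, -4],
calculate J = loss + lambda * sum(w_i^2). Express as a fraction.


L2 sq norm = sum(w^2) = 20. J = 20 + 1/2 * 20 = 30.

30


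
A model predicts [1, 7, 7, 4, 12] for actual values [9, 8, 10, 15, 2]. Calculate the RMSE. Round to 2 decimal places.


MSE = 59.0000. RMSE = sqrt(59.0000) = 7.68.

7.68


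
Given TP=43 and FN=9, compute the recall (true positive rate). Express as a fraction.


Recall = TP / (TP + FN) = 43 / 52 = 43/52.

43/52


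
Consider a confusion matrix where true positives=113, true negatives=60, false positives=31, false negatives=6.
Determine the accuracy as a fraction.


Accuracy = (TP + TN) / (TP + TN + FP + FN) = (113 + 60) / 210 = 173/210.

173/210


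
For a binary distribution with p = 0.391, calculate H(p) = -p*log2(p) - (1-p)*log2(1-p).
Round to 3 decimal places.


H = -0.391*log2(0.391) - 0.609*log2(0.609) = 0.965.

0.965


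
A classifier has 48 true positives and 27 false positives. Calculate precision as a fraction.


Precision = TP / (TP + FP) = 48 / 75 = 16/25.

16/25


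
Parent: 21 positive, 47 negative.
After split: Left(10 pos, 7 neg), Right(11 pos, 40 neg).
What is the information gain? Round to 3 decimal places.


H(parent) = 0.8918. H(left) = 0.9774, H(right) = 0.7522. Weighted = (17/68)*0.9774 + (51/68)*0.7522 = 0.8085. IG = 0.8918 - 0.8085 = 0.0833, which rounds to 0.083.

0.083


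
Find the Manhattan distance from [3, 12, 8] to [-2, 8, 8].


d = sum of absolute differences: |3--2|=5 + |12-8|=4 + |8-8|=0 = 9.

9


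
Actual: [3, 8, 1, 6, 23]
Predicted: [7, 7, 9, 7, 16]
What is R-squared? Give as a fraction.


Mean(y) = 41/5. SS_res = 131. SS_tot = 1514/5. R^2 = 1 - 131/(1514/5) = 859/1514.

859/1514


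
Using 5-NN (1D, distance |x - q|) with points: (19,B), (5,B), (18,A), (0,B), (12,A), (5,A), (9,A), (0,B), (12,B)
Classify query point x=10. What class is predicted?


Distances: |19-10|=9, |5-10|=5, |18-10|=8, |0-10|=10, |12-10|=2, |5-10|=5, |9-10|=1, |0-10|=10, |12-10|=2. 5 nearest: (9,A), (12,A), (12,B), (5,A), (5,B). Counts: {'A': 3, 'B': 2}. Majority class: A.

A


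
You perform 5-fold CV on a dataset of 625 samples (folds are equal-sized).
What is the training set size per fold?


Each validation fold has 625/5 = 125 samples. Training set = 625 - 125 = 500.

500


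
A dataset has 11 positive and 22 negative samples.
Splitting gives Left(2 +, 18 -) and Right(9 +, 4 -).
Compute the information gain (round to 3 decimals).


H(parent) = 0.9183. H(left) = 0.4690, H(right) = 0.8905. Weighted = (20/33)*0.4690 + (13/33)*0.8905 = 0.6350. IG = 0.9183 - 0.6350 = 0.2833, which rounds to 0.283.

0.283


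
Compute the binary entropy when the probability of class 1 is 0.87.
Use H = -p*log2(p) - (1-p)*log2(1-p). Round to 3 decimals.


H = -0.87*log2(0.87) - 0.13*log2(0.13) = 0.557.

0.557


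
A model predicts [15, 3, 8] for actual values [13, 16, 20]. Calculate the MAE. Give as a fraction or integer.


MAE = (1/3) * (|13-15|=2 + |16-3|=13 + |20-8|=12). Sum = 27. MAE = 9.

9


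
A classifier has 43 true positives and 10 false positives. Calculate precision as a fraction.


Precision = TP / (TP + FP) = 43 / 53 = 43/53.

43/53


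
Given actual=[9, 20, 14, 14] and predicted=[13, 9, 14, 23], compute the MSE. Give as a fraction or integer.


MSE = (1/4) * ((9-13)^2=16 + (20-9)^2=121 + (14-14)^2=0 + (14-23)^2=81). Sum = 218. MSE = 109/2.

109/2


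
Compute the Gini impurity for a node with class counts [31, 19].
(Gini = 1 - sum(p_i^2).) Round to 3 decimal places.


Total = 50. Proportions: 31/50, 19/50. sum(p_i^2) = 0.5288. Gini = 1 - 0.5288 = 0.4712, which rounds to 0.471.

0.471


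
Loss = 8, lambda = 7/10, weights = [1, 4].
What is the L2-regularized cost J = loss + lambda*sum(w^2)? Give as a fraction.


L2 sq norm = sum(w^2) = 17. J = 8 + 7/10 * 17 = 199/10.

199/10


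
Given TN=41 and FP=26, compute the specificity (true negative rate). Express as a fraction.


Specificity = TN / (TN + FP) = 41 / 67 = 41/67.

41/67


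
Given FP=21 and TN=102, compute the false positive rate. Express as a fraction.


FPR = FP / (FP + TN) = 21 / 123 = 7/41.

7/41


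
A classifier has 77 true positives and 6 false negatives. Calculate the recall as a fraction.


Recall = TP / (TP + FN) = 77 / 83 = 77/83.

77/83


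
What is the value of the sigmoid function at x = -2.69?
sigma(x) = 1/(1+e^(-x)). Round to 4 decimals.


sigma(-2.69) = 1/(1+e^(2.69)) = 1/(1+14.731676) = 1/15.731676 = 0.0636.

0.0636


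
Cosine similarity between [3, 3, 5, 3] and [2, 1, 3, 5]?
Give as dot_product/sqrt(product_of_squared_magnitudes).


dot = 39. |a|^2 = 52, |b|^2 = 39. cos = 39/sqrt(2028).

39/sqrt(2028)


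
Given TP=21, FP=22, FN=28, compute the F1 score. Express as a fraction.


Precision = 21/43 = 21/43. Recall = 21/49 = 3/7. F1 = 2*P*R/(P+R) = 21/46.

21/46


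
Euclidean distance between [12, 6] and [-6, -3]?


d = sqrt(sum of squared differences). (12--6)^2=324, (6--3)^2=81. Sum = 405.

sqrt(405)


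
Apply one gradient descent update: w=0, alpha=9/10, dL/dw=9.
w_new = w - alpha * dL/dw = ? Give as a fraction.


w_new = 0 - 9/10 * 9 = 0 - 81/10 = -81/10.

-81/10


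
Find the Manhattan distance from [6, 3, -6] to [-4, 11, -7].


d = sum of absolute differences: |6--4|=10 + |3-11|=8 + |-6--7|=1 = 19.

19


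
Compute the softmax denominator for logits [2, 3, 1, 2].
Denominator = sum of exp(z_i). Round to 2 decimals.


Denom = e^2=7.3891 + e^3=20.0855 + e^1=2.7183 + e^2=7.3891. Sum = 37.5820, which rounds to 37.58.

37.58


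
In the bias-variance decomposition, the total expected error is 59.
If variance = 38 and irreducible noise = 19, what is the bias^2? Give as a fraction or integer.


Total error = bias^2 + variance + irreducible noise. So bias^2 = 59 - 38 - 19 = 2.

2


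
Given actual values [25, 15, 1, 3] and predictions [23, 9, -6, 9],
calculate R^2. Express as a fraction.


Mean(y) = 11. SS_res = 125. SS_tot = 376. R^2 = 1 - 125/(376) = 251/376.

251/376


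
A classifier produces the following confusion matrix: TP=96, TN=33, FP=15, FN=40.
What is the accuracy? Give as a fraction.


Accuracy = (TP + TN) / (TP + TN + FP + FN) = (96 + 33) / 184 = 129/184.

129/184


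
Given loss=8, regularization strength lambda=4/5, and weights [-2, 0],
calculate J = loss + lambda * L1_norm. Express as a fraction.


L1 norm = sum(|w|) = 2. J = 8 + 4/5 * 2 = 48/5.

48/5


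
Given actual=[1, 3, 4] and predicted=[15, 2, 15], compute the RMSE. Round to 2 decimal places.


MSE = 106.0000. RMSE = sqrt(106.0000) = 10.30.

10.30


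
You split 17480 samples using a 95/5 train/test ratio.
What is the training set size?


Test set = 17480 * 5% = 874. Training set = 17480 - 874 = 16606.

16606


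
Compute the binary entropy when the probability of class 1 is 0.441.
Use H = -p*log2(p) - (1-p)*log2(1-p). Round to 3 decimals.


H = -0.441*log2(0.441) - 0.559*log2(0.559) = 0.990.

0.990


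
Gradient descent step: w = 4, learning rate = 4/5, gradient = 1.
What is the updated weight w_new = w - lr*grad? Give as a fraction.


w_new = 4 - 4/5 * 1 = 4 - 4/5 = 16/5.

16/5


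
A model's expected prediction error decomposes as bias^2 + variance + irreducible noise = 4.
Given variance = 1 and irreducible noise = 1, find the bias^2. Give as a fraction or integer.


Total error = bias^2 + variance + irreducible noise. So bias^2 = 4 - 1 - 1 = 2.

2


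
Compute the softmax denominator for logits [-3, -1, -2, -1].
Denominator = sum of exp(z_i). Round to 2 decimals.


Denom = e^-3=0.0498 + e^-1=0.3679 + e^-2=0.1353 + e^-1=0.3679. Sum = 0.9209, which rounds to 0.92.

0.92


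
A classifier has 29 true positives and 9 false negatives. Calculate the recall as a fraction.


Recall = TP / (TP + FN) = 29 / 38 = 29/38.

29/38


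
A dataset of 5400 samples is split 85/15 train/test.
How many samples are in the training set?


Test set = 5400 * 15% = 810. Training set = 5400 - 810 = 4590.

4590


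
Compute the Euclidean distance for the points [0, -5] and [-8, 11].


d = sqrt(sum of squared differences). (0--8)^2=64, (-5-11)^2=256. Sum = 320.

sqrt(320)


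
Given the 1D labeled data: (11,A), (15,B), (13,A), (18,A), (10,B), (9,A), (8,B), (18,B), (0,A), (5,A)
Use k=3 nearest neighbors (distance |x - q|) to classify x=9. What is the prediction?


Distances: |11-9|=2, |15-9|=6, |13-9|=4, |18-9|=9, |10-9|=1, |9-9|=0, |8-9|=1, |18-9|=9, |0-9|=9, |5-9|=4. 3 nearest: (9,A), (10,B), (8,B). Counts: {'A': 1, 'B': 2}. Majority class: B.

B
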